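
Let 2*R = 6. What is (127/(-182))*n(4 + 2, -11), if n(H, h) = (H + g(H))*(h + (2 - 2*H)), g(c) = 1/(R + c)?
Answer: 6985/78 ≈ 89.551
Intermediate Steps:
R = 3 (R = (½)*6 = 3)
g(c) = 1/(3 + c)
n(H, h) = (H + 1/(3 + H))*(2 + h - 2*H) (n(H, h) = (H + 1/(3 + H))*(h + (2 - 2*H)) = (H + 1/(3 + H))*(2 + h - 2*H))
(127/(-182))*n(4 + 2, -11) = (127/(-182))*((2 - 11 - 2*(4 + 2) + (4 + 2)*(3 + (4 + 2))*(2 - 11 - 2*(4 + 2)))/(3 + (4 + 2))) = (127*(-1/182))*((2 - 11 - 2*6 + 6*(3 + 6)*(2 - 11 - 2*6))/(3 + 6)) = -127*(2 - 11 - 12 + 6*9*(2 - 11 - 12))/(182*9) = -127*(2 - 11 - 12 + 6*9*(-21))/1638 = -127*(2 - 11 - 12 - 1134)/1638 = -127*(-1155)/1638 = -127/182*(-385/3) = 6985/78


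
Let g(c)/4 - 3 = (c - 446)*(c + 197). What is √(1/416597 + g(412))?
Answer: I*√14372276038173511/416597 ≈ 287.77*I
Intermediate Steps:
g(c) = 12 + 4*(-446 + c)*(197 + c) (g(c) = 12 + 4*((c - 446)*(c + 197)) = 12 + 4*((-446 + c)*(197 + c)) = 12 + 4*(-446 + c)*(197 + c))
√(1/416597 + g(412)) = √(1/416597 + (-351436 - 996*412 + 4*412²)) = √(1/416597 + (-351436 - 410352 + 4*169744)) = √(1/416597 + (-351436 - 410352 + 678976)) = √(1/416597 - 82812) = √(-34499230763/416597) = I*√14372276038173511/416597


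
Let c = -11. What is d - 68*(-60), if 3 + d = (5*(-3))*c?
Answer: 4242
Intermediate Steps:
d = 162 (d = -3 + (5*(-3))*(-11) = -3 - 15*(-11) = -3 + 165 = 162)
d - 68*(-60) = 162 - 68*(-60) = 162 + 4080 = 4242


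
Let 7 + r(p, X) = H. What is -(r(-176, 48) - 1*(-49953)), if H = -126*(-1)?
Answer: -50072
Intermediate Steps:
H = 126
r(p, X) = 119 (r(p, X) = -7 + 126 = 119)
-(r(-176, 48) - 1*(-49953)) = -(119 - 1*(-49953)) = -(119 + 49953) = -1*50072 = -50072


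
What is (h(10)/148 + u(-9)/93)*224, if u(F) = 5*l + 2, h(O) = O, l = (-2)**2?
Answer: 234416/3441 ≈ 68.124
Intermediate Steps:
l = 4
u(F) = 22 (u(F) = 5*4 + 2 = 20 + 2 = 22)
(h(10)/148 + u(-9)/93)*224 = (10/148 + 22/93)*224 = (10*(1/148) + 22*(1/93))*224 = (5/74 + 22/93)*224 = (2093/6882)*224 = 234416/3441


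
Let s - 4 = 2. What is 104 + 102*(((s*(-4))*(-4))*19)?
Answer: 186152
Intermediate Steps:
s = 6 (s = 4 + 2 = 6)
104 + 102*(((s*(-4))*(-4))*19) = 104 + 102*(((6*(-4))*(-4))*19) = 104 + 102*(-24*(-4)*19) = 104 + 102*(96*19) = 104 + 102*1824 = 104 + 186048 = 186152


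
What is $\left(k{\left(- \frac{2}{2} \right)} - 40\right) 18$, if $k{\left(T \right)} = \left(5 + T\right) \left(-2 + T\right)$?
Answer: $-936$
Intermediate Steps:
$k{\left(T \right)} = \left(-2 + T\right) \left(5 + T\right)$
$\left(k{\left(- \frac{2}{2} \right)} - 40\right) 18 = \left(\left(-10 + \left(- \frac{2}{2}\right)^{2} + 3 \left(- \frac{2}{2}\right)\right) - 40\right) 18 = \left(\left(-10 + \left(\left(-2\right) \frac{1}{2}\right)^{2} + 3 \left(\left(-2\right) \frac{1}{2}\right)\right) - 40\right) 18 = \left(\left(-10 + \left(-1\right)^{2} + 3 \left(-1\right)\right) - 40\right) 18 = \left(\left(-10 + 1 - 3\right) - 40\right) 18 = \left(-12 - 40\right) 18 = \left(-52\right) 18 = -936$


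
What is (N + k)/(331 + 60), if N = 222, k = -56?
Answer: 166/391 ≈ 0.42455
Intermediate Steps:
(N + k)/(331 + 60) = (222 - 56)/(331 + 60) = 166/391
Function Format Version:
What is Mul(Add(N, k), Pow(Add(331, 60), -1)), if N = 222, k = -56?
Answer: Rational(166, 391) ≈ 0.42455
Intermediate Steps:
Mul(Add(N, k), Pow(Add(331, 60), -1)) = Mul(Add(222, -56), Pow(Add(331, 60), -1)) = Mul(166, Pow(391, -1)) = Mul(166, Rational(1, 391)) = Rational(166, 391)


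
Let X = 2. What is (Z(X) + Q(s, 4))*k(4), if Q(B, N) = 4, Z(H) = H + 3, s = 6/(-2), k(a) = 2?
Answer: 18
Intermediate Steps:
s = -3 (s = 6*(-1/2) = -3)
Z(H) = 3 + H
(Z(X) + Q(s, 4))*k(4) = ((3 + 2) + 4)*2 = (5 + 4)*2 = 9*2 = 18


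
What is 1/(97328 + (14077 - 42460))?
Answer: 1/68945 ≈ 1.4504e-5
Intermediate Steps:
1/(97328 + (14077 - 42460)) = 1/(97328 - 28383) = 1/68945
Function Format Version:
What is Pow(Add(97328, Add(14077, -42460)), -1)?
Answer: Rational(1, 68945) ≈ 1.4504e-5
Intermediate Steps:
Pow(Add(97328, Add(14077, -42460)), -1) = Pow(Add(97328, -28383), -1) = Pow(68945, -1) = Rational(1, 68945)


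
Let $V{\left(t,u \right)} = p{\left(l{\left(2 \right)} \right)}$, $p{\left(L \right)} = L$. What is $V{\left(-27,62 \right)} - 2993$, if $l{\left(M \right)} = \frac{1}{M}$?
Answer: $- \frac{5985}{2} \approx -2992.5$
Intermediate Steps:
$V{\left(t,u \right)} = \frac{1}{2}$
$V{\left(-27,62 \right)} - 2993 = \frac{1}{2} - 2993 = - \frac{5985}{2}$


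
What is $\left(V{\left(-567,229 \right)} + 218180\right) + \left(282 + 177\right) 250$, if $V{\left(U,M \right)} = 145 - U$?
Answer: $333642$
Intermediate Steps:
$\left(V{\left(-567,229 \right)} + 218180\right) + \left(282 + 177\right) 250 = \left(\left(145 - -567\right) + 218180\right) + \left(282 + 177\right) 250 = \left(\left(145 + 567\right) + 218180\right) + 459 \cdot 250 = \left(712 + 218180\right) + 114750 = 218892 + 114750 = 333642$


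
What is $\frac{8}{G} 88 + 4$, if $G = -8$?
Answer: $-84$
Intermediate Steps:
$\frac{8}{G} 88 + 4 = \frac{8}{-8} \cdot 88 + 4 = 8 \left(- \frac{1}{8}\right) 88 + 4 = \left(-1\right) 88 + 4 = -88 + 4 = -84$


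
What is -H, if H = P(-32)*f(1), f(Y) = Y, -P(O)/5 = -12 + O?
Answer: -220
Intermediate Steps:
P(O) = 60 - 5*O (P(O) = -5*(-12 + O) = 60 - 5*O)
H = 220 (H = (60 - 5*(-32))*1 = (60 + 160)*1 = 220*1 = 220)
-H = -1*220 = -220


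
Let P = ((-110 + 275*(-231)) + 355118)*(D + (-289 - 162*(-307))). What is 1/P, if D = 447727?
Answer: 1/144917186076 ≈ 6.9005e-12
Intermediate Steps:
P = 144917186076 (P = ((-110 + 275*(-231)) + 355118)*(447727 + (-289 - 162*(-307))) = ((-110 - 63525) + 355118)*(447727 + (-289 + 49734)) = (-63635 + 355118)*(447727 + 49445) = 291483*497172 = 144917186076)
1/P = 1/144917186076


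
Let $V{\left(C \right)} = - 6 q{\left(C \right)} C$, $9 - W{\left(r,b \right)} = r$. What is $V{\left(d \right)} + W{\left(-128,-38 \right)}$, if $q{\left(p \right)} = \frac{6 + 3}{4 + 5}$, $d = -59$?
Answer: $491$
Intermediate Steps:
$W{\left(r,b \right)} = 9 - r$
$q{\left(p \right)} = 1$ ($q{\left(p \right)} = \frac{9}{9} = 9 \cdot \frac{1}{9} = 1$)
$V{\left(C \right)} = - 6 C$ ($V{\left(C \right)} = \left(-6\right) 1 C = - 6 C$)
$V{\left(d \right)} + W{\left(-128,-38 \right)} = \left(-6\right) \left(-59\right) + \left(9 - -128\right) = 354 + \left(9 + 128\right) = 354 + 137 = 491$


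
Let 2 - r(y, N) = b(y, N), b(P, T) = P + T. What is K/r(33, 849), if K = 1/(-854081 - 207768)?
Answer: 1/934427120 ≈ 1.0702e-9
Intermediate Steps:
r(y, N) = 2 - N - y (r(y, N) = 2 - (y + N) = 2 - (N + y) = 2 + (-N - y) = 2 - N - y)
K = -1/1061849 (K = 1/(-1061849) = -1/1061849 ≈ -9.4175e-7)
K/r(33, 849) = -1/(1061849*(2 - 1*849 - 1*33)) = -1/(1061849*(2 - 849 - 33)) = -1/1061849/(-880) = -1/1061849*(-1/880) = 1/934427120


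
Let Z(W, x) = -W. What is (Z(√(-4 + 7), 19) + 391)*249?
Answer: 97359 - 249*√3 ≈ 96928.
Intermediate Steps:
(Z(√(-4 + 7), 19) + 391)*249 = (-√(-4 + 7) + 391)*249 = (-√3 + 391)*249 = (391 - √3)*249 = 97359 - 249*√3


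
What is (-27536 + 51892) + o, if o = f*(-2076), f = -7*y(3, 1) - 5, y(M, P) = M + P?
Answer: 92864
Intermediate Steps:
f = -33 (f = -7*(3 + 1) - 5 = -7*4 - 5 = -28 - 5 = -33)
o = 68508 (o = -33*(-2076) = 68508)
(-27536 + 51892) + o = (-27536 + 51892) + 68508 = 24356 + 68508 = 92864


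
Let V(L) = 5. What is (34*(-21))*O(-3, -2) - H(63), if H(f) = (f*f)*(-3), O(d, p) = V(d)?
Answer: 8337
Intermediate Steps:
O(d, p) = 5
H(f) = -3*f**2 (H(f) = f**2*(-3) = -3*f**2)
(34*(-21))*O(-3, -2) - H(63) = (34*(-21))*5 - (-3)*63**2 = -714*5 - (-3)*3969 = -3570 - 1*(-11907) = -3570 + 11907 = 8337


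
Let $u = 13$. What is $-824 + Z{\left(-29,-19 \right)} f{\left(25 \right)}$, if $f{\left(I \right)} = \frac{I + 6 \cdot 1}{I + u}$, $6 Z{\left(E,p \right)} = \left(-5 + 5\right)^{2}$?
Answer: $-824$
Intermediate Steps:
$Z{\left(E,p \right)} = 0$ ($Z{\left(E,p \right)} = \frac{\left(-5 + 5\right)^{2}}{6} = \frac{0^{2}}{6} = \frac{1}{6} \cdot 0 = 0$)
$f{\left(I \right)} = \frac{6 + I}{13 + I}$ ($f{\left(I \right)} = \frac{I + 6 \cdot 1}{I + 13} = \frac{I + 6}{13 + I} = \frac{6 + I}{13 + I}$)
$-824 + Z{\left(-29,-19 \right)} f{\left(25 \right)} = -824 + 0 \frac{6 + 25}{13 + 25} = -824 + 0 \cdot \frac{1}{38} \cdot 31 = -824 + 0 \cdot \frac{31}{38} = -824 + 0 = -824$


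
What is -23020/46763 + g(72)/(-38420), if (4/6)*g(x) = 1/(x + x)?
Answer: -84905173163/172476908160 ≈ -0.49227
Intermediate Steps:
g(x) = 3/(4*x) (g(x) = 3/(2*(x + x)) = 3/(2*((2*x))) = 3*(1/(2*x))/2 = 3/(4*x))
-23020/46763 + g(72)/(-38420) = -23020/46763 + ((3/4)/72)/(-38420) = -23020*1/46763 + ((3/4)*(1/72))*(-1/38420) = -23020/46763 + (1/96)*(-1/38420) = -23020/46763 - 1/3688320 = -84905173163/172476908160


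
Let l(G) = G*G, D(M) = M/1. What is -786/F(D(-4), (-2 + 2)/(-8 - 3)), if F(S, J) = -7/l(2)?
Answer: 3144/7 ≈ 449.14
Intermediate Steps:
D(M) = M (D(M) = M*1 = M)
l(G) = G²
F(S, J) = -7/4 (F(S, J) = -7/(2²) = -7/4)
-786/F(D(-4), (-2 + 2)/(-8 - 3)) = -786/(-7/4) = -786*(-4/7) = 3144/7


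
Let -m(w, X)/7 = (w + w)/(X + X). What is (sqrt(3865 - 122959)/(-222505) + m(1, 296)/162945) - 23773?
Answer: -1146612679567/48231720 - I*sqrt(119094)/222505 ≈ -23773.0 - 0.001551*I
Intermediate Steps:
m(w, X) = -7*w/X (m(w, X) = -7*(w + w)/(X + X) = -7*2*w/(2*X) = -7*2*w*1/(2*X) = -7*w/X)
(sqrt(3865 - 122959)/(-222505) + m(1, 296)/162945) - 23773 = (sqrt(3865 - 122959)/(-222505) - 7*1/296/162945) - 23773 = (sqrt(-119094)*(-1/222505) - 7*1*1/296*(1/162945)) - 23773 = ((I*sqrt(119094))*(-1/222505) - 7/296*1/162945) - 23773 = (-I*sqrt(119094)/222505 - 7/48231720) - 23773 = (-7/48231720 - I*sqrt(119094)/222505) - 23773 = -1146612679567/48231720 - I*sqrt(119094)/222505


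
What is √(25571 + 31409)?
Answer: 2*√14245 ≈ 238.70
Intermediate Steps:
√(25571 + 31409) = √56980 = 2*√14245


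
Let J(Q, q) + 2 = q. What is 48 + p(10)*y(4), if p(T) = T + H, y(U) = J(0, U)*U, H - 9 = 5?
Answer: 240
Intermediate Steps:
H = 14 (H = 9 + 5 = 14)
J(Q, q) = -2 + q
y(U) = U*(-2 + U) (y(U) = (-2 + U)*U = U*(-2 + U))
p(T) = 14 + T (p(T) = T + 14 = 14 + T)
48 + p(10)*y(4) = 48 + (14 + 10)*(4*(-2 + 4)) = 48 + 24*(4*2) = 48 + 24*8 = 48 + 192 = 240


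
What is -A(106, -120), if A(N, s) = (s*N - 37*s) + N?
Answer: 8174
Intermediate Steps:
A(N, s) = N - 37*s + N*s (A(N, s) = (N*s - 37*s) + N = (-37*s + N*s) + N = N - 37*s + N*s)
-A(106, -120) = -(106 - 37*(-120) + 106*(-120)) = -(106 + 4440 - 12720) = -1*(-8174) = 8174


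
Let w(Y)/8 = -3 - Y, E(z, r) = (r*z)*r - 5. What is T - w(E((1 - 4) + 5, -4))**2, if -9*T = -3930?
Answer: -171490/3 ≈ -57163.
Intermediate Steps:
E(z, r) = -5 + z*r**2 (E(z, r) = z*r**2 - 5 = -5 + z*r**2)
T = 1310/3 (T = -1/9*(-3930) = 1310/3 ≈ 436.67)
w(Y) = -24 - 8*Y (w(Y) = 8*(-3 - Y) = -24 - 8*Y)
T - w(E((1 - 4) + 5, -4))**2 = 1310/3 - (-24 - 8*(-5 + ((1 - 4) + 5)*(-4)**2))**2 = 1310/3 - (-24 - 8*(-5 + (-3 + 5)*16))**2 = 1310/3 - (-24 - 8*(-5 + 2*16))**2 = 1310/3 - (-24 - 8*(-5 + 32))**2 = 1310/3 - (-24 - 8*27)**2 = 1310/3 - (-24 - 216)**2 = 1310/3 - 1*(-240)**2 = 1310/3 - 1*57600 = 1310/3 - 57600 = -171490/3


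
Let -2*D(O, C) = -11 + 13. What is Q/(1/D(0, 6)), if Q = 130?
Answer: -130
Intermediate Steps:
D(O, C) = -1 (D(O, C) = -(-11 + 13)/2 = -½*2 = -1)
Q/(1/D(0, 6)) = 130/(1/(-1)) = 130/(-1) = 130*(-1) = -130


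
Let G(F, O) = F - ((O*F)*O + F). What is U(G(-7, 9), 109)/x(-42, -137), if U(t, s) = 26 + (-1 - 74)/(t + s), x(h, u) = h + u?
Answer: -17501/121004 ≈ -0.14463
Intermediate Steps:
G(F, O) = -F*O² (G(F, O) = F - ((F*O)*O + F) = F - (F*O² + F) = F - (F + F*O²) = F + (-F - F*O²) = -F*O²)
U(t, s) = 26 - 75/(s + t)
U(G(-7, 9), 109)/x(-42, -137) = ((-75 + 26*109 + 26*(-1*(-7)*9²))/(109 - 1*(-7)*9²))/(-42 - 137) = ((-75 + 2834 + 26*(-1*(-7)*81))/(109 - 1*(-7)*81))/(-179) = ((-75 + 2834 + 26*567)/(109 + 567))*(-1/179) = ((-75 + 2834 + 14742)/676)*(-1/179) = ((1/676)*17501)*(-1/179) = (17501/676)*(-1/179) = -17501/121004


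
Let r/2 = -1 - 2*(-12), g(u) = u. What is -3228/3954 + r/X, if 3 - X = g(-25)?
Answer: 7625/9226 ≈ 0.82647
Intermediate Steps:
r = 46 (r = 2*(-1 - 2*(-12)) = 2*(-1 + 24) = 2*23 = 46)
X = 28 (X = 3 - 1*(-25) = 3 + 25 = 28)
-3228/3954 + r/X = -3228/3954 + 46/28 = -3228*1/3954 + 46*(1/28) = -538/659 + 23/14 = 7625/9226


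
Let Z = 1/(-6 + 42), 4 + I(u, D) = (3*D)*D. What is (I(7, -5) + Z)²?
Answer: 6538249/1296 ≈ 5044.9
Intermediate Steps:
I(u, D) = -4 + 3*D² (I(u, D) = -4 + (3*D)*D = -4 + 3*D²)
Z = 1/36 ≈ 0.027778
(I(7, -5) + Z)² = ((-4 + 3*(-5)²) + 1/36)² = ((-4 + 3*25) + 1/36)² = ((-4 + 75) + 1/36)² = (71 + 1/36)² = (2557/36)² = 6538249/1296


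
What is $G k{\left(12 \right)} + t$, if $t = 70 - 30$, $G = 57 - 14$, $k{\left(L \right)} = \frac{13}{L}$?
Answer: $\frac{1039}{12} \approx 86.583$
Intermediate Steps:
$G = 43$ ($G = 57 - 14 = 43$)
$t = 40$
$G k{\left(12 \right)} + t = 43 \cdot \frac{13}{12} + 40 = \frac{559}{12} + 40 = \frac{1039}{12}$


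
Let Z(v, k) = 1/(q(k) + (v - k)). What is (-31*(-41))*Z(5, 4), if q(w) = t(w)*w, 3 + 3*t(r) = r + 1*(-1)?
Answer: 1271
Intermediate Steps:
t(r) = -4/3 + r/3 (t(r) = -1 + (r + 1*(-1))/3 = -1 + (r - 1)/3 = -1 + (-1 + r)/3 = -1 + (-1/3 + r/3) = -4/3 + r/3)
q(w) = w*(-4/3 + w/3) (q(w) = (-4/3 + w/3)*w = w*(-4/3 + w/3))
Z(v, k) = 1/(v - k + k*(-4 + k)/3) (Z(v, k) = 1/(k*(-4 + k)/3 + (v - k)) = 1/(v - k + k*(-4 + k)/3))
(-31*(-41))*Z(5, 4) = (-31*(-41))*(3/(4**2 - 7*4 + 3*5)) = 1271*(3/(16 - 28 + 15)) = 1271*(3/3) = 1271*(3*(1/3)) = 1271*1 = 1271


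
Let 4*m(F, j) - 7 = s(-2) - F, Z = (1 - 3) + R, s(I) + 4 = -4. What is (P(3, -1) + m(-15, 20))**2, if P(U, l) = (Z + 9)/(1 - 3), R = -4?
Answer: 4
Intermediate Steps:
s(I) = -8 (s(I) = -4 - 4 = -8)
Z = -6 (Z = (1 - 3) - 4 = -2 - 4 = -6)
m(F, j) = -1/4 - F/4 (m(F, j) = 7/4 + (-8 - F)/4 = 7/4 + (-2 - F/4) = -1/4 - F/4)
P(U, l) = -3/2 (P(U, l) = (-6 + 9)/(1 - 3) = 3/(-2) = 3*(-1/2) = -3/2)
(P(3, -1) + m(-15, 20))**2 = (-3/2 + (-1/4 - 1/4*(-15)))**2 = (-3/2 + (-1/4 + 15/4))**2 = (-3/2 + 7/2)**2 = 2**2 = 4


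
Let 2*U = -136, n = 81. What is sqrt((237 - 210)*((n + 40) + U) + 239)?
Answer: sqrt(1670) ≈ 40.866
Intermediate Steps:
U = -68 (U = (1/2)*(-136) = -68)
sqrt((237 - 210)*((n + 40) + U) + 239) = sqrt((237 - 210)*((81 + 40) - 68) + 239) = sqrt(27*(121 - 68) + 239) = sqrt(27*53 + 239) = sqrt(1431 + 239) = sqrt(1670)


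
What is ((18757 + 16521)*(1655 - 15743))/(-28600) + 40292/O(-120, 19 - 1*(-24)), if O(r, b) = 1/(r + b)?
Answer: -11029255742/3575 ≈ -3.0851e+6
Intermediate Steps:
O(r, b) = 1/(b + r)
((18757 + 16521)*(1655 - 15743))/(-28600) + 40292/O(-120, 19 - 1*(-24)) = ((18757 + 16521)*(1655 - 15743))/(-28600) + 40292/(1/((19 - 1*(-24)) - 120)) = (35278*(-14088))*(-1/28600) + 40292/(1/((19 + 24) - 120)) = -496996464*(-1/28600) + 40292/(1/(43 - 120)) = 62124558/3575 + 40292/(1/(-77)) = 62124558/3575 + 40292/(-1/77) = 62124558/3575 + 40292*(-77) = 62124558/3575 - 3102484 = -11029255742/3575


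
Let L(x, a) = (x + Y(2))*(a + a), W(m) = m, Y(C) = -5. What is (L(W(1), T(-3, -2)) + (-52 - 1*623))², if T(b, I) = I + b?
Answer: 403225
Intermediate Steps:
L(x, a) = 2*a*(-5 + x) (L(x, a) = (x - 5)*(a + a) = (-5 + x)*(2*a) = 2*a*(-5 + x))
(L(W(1), T(-3, -2)) + (-52 - 1*623))² = (2*(-2 - 3)*(-5 + 1) + (-52 - 1*623))² = (2*(-5)*(-4) + (-52 - 623))² = (40 - 675)² = (-635)² = 403225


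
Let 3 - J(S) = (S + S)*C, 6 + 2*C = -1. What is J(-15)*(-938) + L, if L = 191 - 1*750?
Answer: 95117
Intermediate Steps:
C = -7/2 (C = -3 + (½)*(-1) = -3 - ½ = -7/2 ≈ -3.5000)
L = -559 (L = 191 - 750 = -559)
J(S) = 3 + 7*S (J(S) = 3 - (S + S)*(-7)/2 = 3 - 2*S*(-7)/2 = 3 - (-7)*S = 3 + 7*S)
J(-15)*(-938) + L = (3 + 7*(-15))*(-938) - 559 = (3 - 105)*(-938) - 559 = -102*(-938) - 559 = 95676 - 559 = 95117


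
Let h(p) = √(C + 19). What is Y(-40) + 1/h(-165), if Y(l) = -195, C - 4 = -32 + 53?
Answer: -195 + √11/22 ≈ -194.85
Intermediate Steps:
C = 25 (C = 4 + (-32 + 53) = 4 + 21 = 25)
h(p) = 2*√11 (h(p) = √(25 + 19) = √44 = 2*√11)
Y(-40) + 1/h(-165) = -195 + 1/(2*√11) = -195 + √11/22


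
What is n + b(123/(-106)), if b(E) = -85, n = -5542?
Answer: -5627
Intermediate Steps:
n + b(123/(-106)) = -5542 - 85 = -5627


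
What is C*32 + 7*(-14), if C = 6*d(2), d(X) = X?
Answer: 286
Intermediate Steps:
C = 12 (C = 6*2 = 12)
C*32 + 7*(-14) = 12*32 + 7*(-14) = 384 - 98 = 286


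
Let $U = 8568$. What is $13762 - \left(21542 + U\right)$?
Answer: $-16348$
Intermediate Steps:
$13762 - \left(21542 + U\right) = 13762 - 30110 = -16348$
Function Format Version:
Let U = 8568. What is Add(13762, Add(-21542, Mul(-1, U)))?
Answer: -16348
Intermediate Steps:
Add(13762, Add(-21542, Mul(-1, U))) = Add(13762, Add(-21542, Mul(-1, 8568))) = Add(13762, Add(-21542, -8568)) = Add(13762, -30110) = -16348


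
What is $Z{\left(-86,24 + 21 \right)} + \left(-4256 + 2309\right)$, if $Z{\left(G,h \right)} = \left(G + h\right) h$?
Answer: $-3792$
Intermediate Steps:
$Z{\left(G,h \right)} = h \left(G + h\right)$
$Z{\left(-86,24 + 21 \right)} + \left(-4256 + 2309\right) = \left(24 + 21\right) \left(-86 + \left(24 + 21\right)\right) + \left(-4256 + 2309\right) = 45 \left(-86 + 45\right) - 1947 = 45 \left(-41\right) - 1947 = -1845 - 1947 = -3792$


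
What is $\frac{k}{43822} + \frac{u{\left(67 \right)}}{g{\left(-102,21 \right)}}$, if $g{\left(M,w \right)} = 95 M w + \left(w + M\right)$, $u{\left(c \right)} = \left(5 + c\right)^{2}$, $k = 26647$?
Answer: $\frac{577487021}{991209818} \approx 0.58261$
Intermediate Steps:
$g{\left(M,w \right)} = M + w + 95 M w$ ($g{\left(M,w \right)} = 95 M w + \left(M + w\right) = M + w + 95 M w$)
$\frac{k}{43822} + \frac{u{\left(67 \right)}}{g{\left(-102,21 \right)}} = \frac{26647}{43822} + \frac{\left(5 + 67\right)^{2}}{-102 + 21 + 95 \left(-102\right) 21} = 26647 \cdot \frac{1}{43822} + \frac{72^{2}}{-102 + 21 - 203490} = \frac{26647}{43822} + \frac{5184}{-203571} = \frac{26647}{43822} + 5184 \left(- \frac{1}{203571}\right) = \frac{26647}{43822} - \frac{576}{22619} = \frac{577487021}{991209818}$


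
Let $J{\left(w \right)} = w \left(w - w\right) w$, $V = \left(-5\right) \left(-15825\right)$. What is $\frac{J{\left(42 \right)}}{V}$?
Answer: $0$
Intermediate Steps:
$V = 79125$
$J{\left(w \right)} = 0$ ($J{\left(w \right)} = w 0 w = w 0 = 0$)
$\frac{J{\left(42 \right)}}{V} = \frac{0}{79125} = 0 \cdot \frac{1}{79125} = 0$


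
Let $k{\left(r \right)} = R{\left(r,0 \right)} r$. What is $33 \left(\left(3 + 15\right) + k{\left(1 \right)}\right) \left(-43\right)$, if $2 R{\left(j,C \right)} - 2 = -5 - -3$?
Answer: $-25542$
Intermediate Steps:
$R{\left(j,C \right)} = 0$ ($R{\left(j,C \right)} = 1 + \frac{-5 - -3}{2} = 1 + \frac{-5 + 3}{2} = 1 + \frac{1}{2} \left(-2\right) = 1 - 1 = 0$)
$k{\left(r \right)} = 0$ ($k{\left(r \right)} = 0 r = 0$)
$33 \left(\left(3 + 15\right) + k{\left(1 \right)}\right) \left(-43\right) = 33 \left(\left(3 + 15\right) + 0\right) \left(-43\right) = 33 \left(18 + 0\right) \left(-43\right) = 33 \cdot 18 \left(-43\right) = 594 \left(-43\right) = -25542$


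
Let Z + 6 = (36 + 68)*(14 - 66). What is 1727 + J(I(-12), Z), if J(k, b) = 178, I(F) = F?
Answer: 1905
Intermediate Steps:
Z = -5414 (Z = -6 + (36 + 68)*(14 - 66) = -6 + 104*(-52) = -6 - 5408 = -5414)
1727 + J(I(-12), Z) = 1727 + 178 = 1905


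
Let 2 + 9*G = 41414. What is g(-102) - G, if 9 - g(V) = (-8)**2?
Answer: -13969/3 ≈ -4656.3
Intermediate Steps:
G = 13804/3 (G = -2/9 + (1/9)*41414 = -2/9 + 41414/9 = 13804/3 ≈ 4601.3)
g(V) = -55 (g(V) = 9 - 1*(-8)**2 = 9 - 1*64 = 9 - 64 = -55)
g(-102) - G = -55 - 1*13804/3 = -55 - 13804/3 = -13969/3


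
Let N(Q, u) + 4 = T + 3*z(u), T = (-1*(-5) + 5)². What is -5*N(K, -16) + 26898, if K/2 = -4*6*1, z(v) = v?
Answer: 26658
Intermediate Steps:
T = 100 (T = (5 + 5)² = 10² = 100)
K = -48 (K = 2*(-4*6*1) = 2*(-24*1) = 2*(-24) = -48)
N(Q, u) = 96 + 3*u (N(Q, u) = -4 + (100 + 3*u) = 96 + 3*u)
-5*N(K, -16) + 26898 = -5*(96 + 3*(-16)) + 26898 = -5*(96 - 48) + 26898 = -5*48 + 26898 = -240 + 26898 = 26658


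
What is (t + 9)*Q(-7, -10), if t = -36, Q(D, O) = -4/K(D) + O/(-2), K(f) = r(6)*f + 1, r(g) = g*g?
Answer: -33993/251 ≈ -135.43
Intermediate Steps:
r(g) = g²
K(f) = 1 + 36*f (K(f) = 6²*f + 1 = 36*f + 1 = 1 + 36*f)
Q(D, O) = -4/(1 + 36*D) - O/2 (Q(D, O) = -4/(1 + 36*D) + O/(-2) = -4/(1 + 36*D) + O*(-½) = -4/(1 + 36*D) - O/2)
(t + 9)*Q(-7, -10) = (-36 + 9)*((-8 - 1*(-10)*(1 + 36*(-7)))/(2*(1 + 36*(-7)))) = -27*(-8 - 1*(-10)*(1 - 252))/(2*(1 - 252)) = -27*(-8 - 1*(-10)*(-251))/(2*(-251)) = -27*(-1)*(-8 - 2510)/(2*251) = -27*(-1)*(-2518)/(2*251) = -27*1259/251 = -33993/251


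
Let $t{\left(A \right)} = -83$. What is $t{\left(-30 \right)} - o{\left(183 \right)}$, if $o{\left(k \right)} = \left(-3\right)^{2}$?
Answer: $-92$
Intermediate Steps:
$o{\left(k \right)} = 9$
$t{\left(-30 \right)} - o{\left(183 \right)} = -83 - 9 = -92$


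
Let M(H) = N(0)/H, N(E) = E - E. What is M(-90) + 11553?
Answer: 11553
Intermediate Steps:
N(E) = 0
M(H) = 0 (M(H) = 0/H = 0)
M(-90) + 11553 = 0 + 11553 = 11553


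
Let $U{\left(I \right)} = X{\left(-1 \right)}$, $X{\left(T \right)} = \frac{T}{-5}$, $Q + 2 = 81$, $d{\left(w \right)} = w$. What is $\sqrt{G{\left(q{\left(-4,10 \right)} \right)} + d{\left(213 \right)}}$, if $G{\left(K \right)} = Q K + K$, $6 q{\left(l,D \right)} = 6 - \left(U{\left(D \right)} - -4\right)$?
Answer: $\sqrt{237} \approx 15.395$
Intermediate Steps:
$Q = 79$ ($Q = -2 + 81 = 79$)
$X{\left(T \right)} = - \frac{T}{5}$ ($X{\left(T \right)} = T \left(- \frac{1}{5}\right) = - \frac{T}{5}$)
$U{\left(I \right)} = \frac{1}{5}$ ($U{\left(I \right)} = \left(- \frac{1}{5}\right) \left(-1\right) = \frac{1}{5}$)
$q{\left(l,D \right)} = \frac{3}{10}$ ($q{\left(l,D \right)} = \frac{6 - \left(\frac{1}{5} - -4\right)}{6} = \frac{6 - \left(\frac{1}{5} + 4\right)}{6} = \frac{6 - \frac{21}{5}}{6} = \frac{1}{6} \cdot \frac{9}{5} = \frac{3}{10}$)
$G{\left(K \right)} = 80 K$ ($G{\left(K \right)} = 79 K + K = 80 K$)
$\sqrt{G{\left(q{\left(-4,10 \right)} \right)} + d{\left(213 \right)}} = \sqrt{80 \cdot \frac{3}{10} + 213} = \sqrt{24 + 213} = \sqrt{237}$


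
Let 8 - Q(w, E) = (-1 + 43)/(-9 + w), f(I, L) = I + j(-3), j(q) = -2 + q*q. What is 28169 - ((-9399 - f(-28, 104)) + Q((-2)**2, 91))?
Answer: 187653/5 ≈ 37531.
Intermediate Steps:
j(q) = -2 + q**2
f(I, L) = 7 + I (f(I, L) = I + (-2 + (-3)**2) = I + (-2 + 9) = I + 7 = 7 + I)
Q(w, E) = 8 - 42/(-9 + w) (Q(w, E) = 8 - (-1 + 43)/(-9 + w) = 8 - 42/(-9 + w))
28169 - ((-9399 - f(-28, 104)) + Q((-2)**2, 91)) = 28169 - ((-9399 - (7 - 28)) + 2*(-57 + 4*(-2)**2)/(-9 + (-2)**2)) = 28169 - ((-9399 - 1*(-21)) + 2*(-57 + 4*4)/(-9 + 4)) = 28169 - ((-9399 + 21) + 2*(-57 + 16)/(-5)) = 28169 - (-9378 + 2*(-1/5)*(-41)) = 28169 - (-9378 + 82/5) = 28169 - 1*(-46808/5) = 28169 + 46808/5 = 187653/5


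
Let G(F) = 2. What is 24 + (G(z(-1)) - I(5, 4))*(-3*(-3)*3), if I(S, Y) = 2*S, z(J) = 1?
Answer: -192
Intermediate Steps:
24 + (G(z(-1)) - I(5, 4))*(-3*(-3)*3) = 24 + (2 - 2*5)*(-3*(-3)*3) = 24 + (2 - 1*10)*(9*3) = 24 + (2 - 10)*27 = 24 - 8*27 = 24 - 216 = -192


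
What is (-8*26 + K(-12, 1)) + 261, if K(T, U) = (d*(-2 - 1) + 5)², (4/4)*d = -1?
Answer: 117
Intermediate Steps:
d = -1
K(T, U) = 64 (K(T, U) = (-(-2 - 1) + 5)² = (-1*(-3) + 5)² = (3 + 5)² = 8² = 64)
(-8*26 + K(-12, 1)) + 261 = (-8*26 + 64) + 261 = (-208 + 64) + 261 = -144 + 261 = 117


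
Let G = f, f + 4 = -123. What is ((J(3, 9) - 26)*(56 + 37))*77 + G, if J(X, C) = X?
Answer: -164830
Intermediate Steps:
f = -127 (f = -4 - 123 = -127)
G = -127
((J(3, 9) - 26)*(56 + 37))*77 + G = ((3 - 26)*(56 + 37))*77 - 127 = -23*93*77 - 127 = -2139*77 - 127 = -164703 - 127 = -164830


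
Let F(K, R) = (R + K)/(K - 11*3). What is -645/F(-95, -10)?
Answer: -5504/7 ≈ -786.29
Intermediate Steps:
F(K, R) = (K + R)/(-33 + K) (F(K, R) = (K + R)/(K - 33) = (K + R)/(-33 + K))
-645/F(-95, -10) = -645*(-33 - 95)/(-95 - 10) = -645/(-105/(-128)) = -645/((-1/128*(-105))) = -645/105/128 = -645*128/105 = -5504/7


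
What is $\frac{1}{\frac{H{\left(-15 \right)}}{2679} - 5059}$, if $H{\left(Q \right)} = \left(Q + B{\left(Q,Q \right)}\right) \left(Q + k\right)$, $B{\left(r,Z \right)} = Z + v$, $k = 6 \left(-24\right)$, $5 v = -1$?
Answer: $- \frac{4465}{22580432} \approx -0.00019774$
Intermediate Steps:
$v = - \frac{1}{5}$ ($v = \frac{1}{5} \left(-1\right) = - \frac{1}{5} \approx -0.2$)
$k = -144$
$B{\left(r,Z \right)} = - \frac{1}{5} + Z$ ($B{\left(r,Z \right)} = Z - \frac{1}{5} = - \frac{1}{5} + Z$)
$H{\left(Q \right)} = \left(-144 + Q\right) \left(- \frac{1}{5} + 2 Q\right)$ ($H{\left(Q \right)} = \left(Q + \left(- \frac{1}{5} + Q\right)\right) \left(Q - 144\right) = \left(- \frac{1}{5} + 2 Q\right) \left(-144 + Q\right) = \left(-144 + Q\right) \left(- \frac{1}{5} + 2 Q\right)$)
$\frac{1}{\frac{H{\left(-15 \right)}}{2679} - 5059} = \frac{1}{\frac{\frac{144}{5} + 2 \left(-15\right)^{2} - -4323}{2679} - 5059} = \frac{1}{\left(\frac{144}{5} + 2 \cdot 225 + 4323\right) \frac{1}{2679} - 5059} = \frac{1}{\left(\frac{144}{5} + 450 + 4323\right) \frac{1}{2679} - 5059} = \frac{1}{\frac{24009}{5} \cdot \frac{1}{2679} - 5059} = \frac{1}{\frac{8003}{4465} - 5059} = \frac{1}{- \frac{22580432}{4465}} = - \frac{4465}{22580432}$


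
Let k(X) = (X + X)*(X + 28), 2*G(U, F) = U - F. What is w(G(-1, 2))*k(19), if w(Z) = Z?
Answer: -2679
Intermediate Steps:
G(U, F) = U/2 - F/2 (G(U, F) = (U - F)/2 = U/2 - F/2)
k(X) = 2*X*(28 + X) (k(X) = (2*X)*(28 + X) = 2*X*(28 + X))
w(G(-1, 2))*k(19) = ((½)*(-1) - ½*2)*(2*19*(28 + 19)) = (-½ - 1)*(2*19*47) = -3/2*1786 = -2679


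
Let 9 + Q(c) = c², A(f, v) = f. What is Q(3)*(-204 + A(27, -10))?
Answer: 0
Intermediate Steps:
Q(c) = -9 + c²
Q(3)*(-204 + A(27, -10)) = (-9 + 3²)*(-204 + 27) = (-9 + 9)*(-177) = 0*(-177) = 0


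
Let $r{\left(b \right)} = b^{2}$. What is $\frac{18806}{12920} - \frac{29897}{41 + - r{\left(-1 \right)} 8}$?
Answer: $- \frac{192824321}{213180} \approx -904.51$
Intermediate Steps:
$\frac{18806}{12920} - \frac{29897}{41 + - r{\left(-1 \right)} 8} = \frac{18806}{12920} - \frac{29897}{41 + - \left(-1\right)^{2} \cdot 8} = 18806 \cdot \frac{1}{12920} - \frac{29897}{41 + \left(-1\right) 1 \cdot 8} = \frac{9403}{6460} - \frac{29897}{41 - 8} = \frac{9403}{6460} - \frac{29897}{33} = - \frac{192824321}{213180}$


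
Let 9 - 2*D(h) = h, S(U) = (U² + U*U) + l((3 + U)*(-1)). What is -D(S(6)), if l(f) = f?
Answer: 27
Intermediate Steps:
S(U) = -3 - U + 2*U² (S(U) = (U² + U*U) + (3 + U)*(-1) = (U² + U²) + (-3 - U) = 2*U² + (-3 - U) = -3 - U + 2*U²)
D(h) = 9/2 - h/2
-D(S(6)) = -(9/2 - (-3 - 1*6 + 2*6²)/2) = -(9/2 - (-3 - 6 + 2*36)/2) = -(9/2 - (-3 - 6 + 72)/2) = -(9/2 - ½*63) = -(9/2 - 63/2) = -1*(-27) = 27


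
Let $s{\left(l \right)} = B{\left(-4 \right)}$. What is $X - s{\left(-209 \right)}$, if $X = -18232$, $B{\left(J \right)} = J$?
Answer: $-18228$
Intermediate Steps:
$s{\left(l \right)} = -4$
$X - s{\left(-209 \right)} = -18232 - -4 = -18232 + 4 = -18228$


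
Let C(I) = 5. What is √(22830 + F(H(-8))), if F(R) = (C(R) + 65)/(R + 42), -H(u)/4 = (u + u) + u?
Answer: √108696045/69 ≈ 151.10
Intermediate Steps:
H(u) = -12*u (H(u) = -4*((u + u) + u) = -4*(2*u + u) = -12*u)
F(R) = 70/(42 + R) (F(R) = (5 + 65)/(R + 42) = 70/(42 + R))
√(22830 + F(H(-8))) = √(22830 + 70/(42 - 12*(-8))) = √(22830 + 70/(42 + 96)) = √(22830 + 70/138) = √(22830 + 70*(1/138)) = √(22830 + 35/69) = √(1575305/69) = √108696045/69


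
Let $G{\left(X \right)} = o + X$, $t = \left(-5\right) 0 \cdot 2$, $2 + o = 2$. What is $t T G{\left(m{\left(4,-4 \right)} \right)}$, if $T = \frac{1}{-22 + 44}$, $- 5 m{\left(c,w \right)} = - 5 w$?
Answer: $0$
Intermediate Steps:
$o = 0$ ($o = -2 + 2 = 0$)
$t = 0$ ($t = 0 \cdot 2 = 0$)
$m{\left(c,w \right)} = w$ ($m{\left(c,w \right)} = - \frac{\left(-5\right) w}{5} = w$)
$G{\left(X \right)} = X$ ($G{\left(X \right)} = 0 + X = X$)
$T = \frac{1}{22} \approx 0.045455$
$t T G{\left(m{\left(4,-4 \right)} \right)} = 0 \cdot \frac{1}{22} \left(-4\right) = 0 \left(-4\right) = 0$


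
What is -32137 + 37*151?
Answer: -26550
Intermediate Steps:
-32137 + 37*151 = -32137 + 5587 = -26550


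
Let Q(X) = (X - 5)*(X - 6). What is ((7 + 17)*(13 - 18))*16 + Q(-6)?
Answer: -1788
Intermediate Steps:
Q(X) = (-6 + X)*(-5 + X) (Q(X) = (-5 + X)*(-6 + X) = (-6 + X)*(-5 + X))
((7 + 17)*(13 - 18))*16 + Q(-6) = ((7 + 17)*(13 - 18))*16 + (30 + (-6)² - 11*(-6)) = (24*(-5))*16 + (30 + 36 + 66) = -120*16 + 132 = -1920 + 132 = -1788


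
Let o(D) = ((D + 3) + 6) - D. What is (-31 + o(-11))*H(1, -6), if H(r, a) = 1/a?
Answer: 11/3 ≈ 3.6667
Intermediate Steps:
o(D) = 9 (o(D) = ((3 + D) + 6) - D = (9 + D) - D = 9)
(-31 + o(-11))*H(1, -6) = (-31 + 9)/(-6) = -22*(-⅙) = 11/3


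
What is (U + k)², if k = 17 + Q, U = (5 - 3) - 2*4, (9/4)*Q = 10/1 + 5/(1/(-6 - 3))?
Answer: 1681/81 ≈ 20.753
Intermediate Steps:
Q = -140/9 (Q = 4*(10/1 + 5/(1/(-6 - 3)))/9 = 4*(10*1 + 5/(1/(-9)))/9 = 4*(10 + 5/(-⅑))/9 = 4*(10 + 5*(-9))/9 = 4*(10 - 45)/9 = (4/9)*(-35) = -140/9 ≈ -15.556)
U = -6 (U = 2 - 8 = -6)
k = 13/9 (k = 17 - 140/9 = 13/9 ≈ 1.4444)
(U + k)² = (-6 + 13/9)² = (-41/9)² = 1681/81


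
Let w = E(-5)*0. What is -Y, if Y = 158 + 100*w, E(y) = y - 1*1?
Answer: -158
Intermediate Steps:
E(y) = -1 + y (E(y) = y - 1 = -1 + y)
w = 0 (w = (-1 - 5)*0 = -6*0 = 0)
Y = 158 (Y = 158 + 100*0 = 158 + 0 = 158)
-Y = -1*158 = -158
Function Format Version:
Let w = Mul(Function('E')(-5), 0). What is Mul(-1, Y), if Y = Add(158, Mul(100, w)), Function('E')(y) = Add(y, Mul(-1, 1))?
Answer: -158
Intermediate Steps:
Function('E')(y) = Add(-1, y) (Function('E')(y) = Add(y, -1) = Add(-1, y))
w = 0 (w = Mul(Add(-1, -5), 0) = Mul(-6, 0) = 0)
Y = 158 (Y = Add(158, Mul(100, 0)) = Add(158, 0) = 158)
Mul(-1, Y) = Mul(-1, 158) = -158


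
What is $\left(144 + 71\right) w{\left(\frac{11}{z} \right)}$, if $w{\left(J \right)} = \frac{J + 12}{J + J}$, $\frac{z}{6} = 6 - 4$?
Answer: $\frac{33325}{22} \approx 1514.8$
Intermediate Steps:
$z = 12$ ($z = 6 \left(6 - 4\right) = 6 \cdot 2 = 12$)
$w{\left(J \right)} = \frac{12 + J}{2 J}$
$\left(144 + 71\right) w{\left(\frac{11}{z} \right)} = \left(144 + 71\right) \frac{12 + \frac{11}{12}}{2 \cdot \frac{11}{12}} = 215 \frac{12 + 11 \cdot \frac{1}{12}}{2 \cdot 11 \cdot \frac{1}{12}} = 215 \frac{12 + \frac{11}{12}}{2 \cdot \frac{11}{12}} = 215 \cdot \frac{1}{2} \cdot \frac{12}{11} \cdot \frac{155}{12} = 215 \cdot \frac{155}{22} = \frac{33325}{22}$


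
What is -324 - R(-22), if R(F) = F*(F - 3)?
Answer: -874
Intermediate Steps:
R(F) = F*(-3 + F)
-324 - R(-22) = -324 - (-22)*(-3 - 22) = -324 - (-22)*(-25) = -324 - 1*550 = -324 - 550 = -874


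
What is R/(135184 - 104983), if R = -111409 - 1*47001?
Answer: -158410/30201 ≈ -5.2452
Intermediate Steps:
R = -158410 (R = -111409 - 47001 = -158410)
R/(135184 - 104983) = -158410/(135184 - 104983) = -158410/30201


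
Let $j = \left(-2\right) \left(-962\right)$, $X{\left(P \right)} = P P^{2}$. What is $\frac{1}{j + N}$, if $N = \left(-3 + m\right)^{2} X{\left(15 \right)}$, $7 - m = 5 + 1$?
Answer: $\frac{1}{15424} \approx 6.4834 \cdot 10^{-5}$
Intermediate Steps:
$m = 1$ ($m = 7 - \left(5 + 1\right) = 7 - 6 = 1$)
$X{\left(P \right)} = P^{3}$
$N = 13500$ ($N = \left(-3 + 1\right)^{2} \cdot 15^{3} = \left(-2\right)^{2} \cdot 3375 = 4 \cdot 3375 = 13500$)
$j = 1924$
$\frac{1}{j + N} = \frac{1}{1924 + 13500} = \frac{1}{15424}$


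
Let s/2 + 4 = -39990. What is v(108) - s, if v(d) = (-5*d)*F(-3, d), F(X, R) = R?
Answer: 21668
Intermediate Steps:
s = -79988 (s = -8 + 2*(-39990) = -8 - 79980 = -79988)
v(d) = -5*d² (v(d) = (-5*d)*d = -5*d²)
v(108) - s = -5*108² - 1*(-79988) = -5*11664 + 79988 = -58320 + 79988 = 21668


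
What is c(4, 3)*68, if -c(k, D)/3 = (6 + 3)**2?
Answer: -16524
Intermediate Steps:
c(k, D) = -243 (c(k, D) = -3*(6 + 3)**2 = -3*9**2 = -3*81 = -243)
c(4, 3)*68 = -243*68 = -16524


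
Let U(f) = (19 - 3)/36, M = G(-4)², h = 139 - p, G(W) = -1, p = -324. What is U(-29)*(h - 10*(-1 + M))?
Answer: 1852/9 ≈ 205.78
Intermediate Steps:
h = 463 (h = 139 - 1*(-324) = 139 + 324 = 463)
M = 1 (M = (-1)² = 1)
U(f) = 4/9 (U(f) = 16*(1/36) = 4/9)
U(-29)*(h - 10*(-1 + M)) = 4*(463 - 10*(-1 + 1))/9 = 4*(463 - 10*0)/9 = 4*(463 + 0)/9 = (4/9)*463 = 1852/9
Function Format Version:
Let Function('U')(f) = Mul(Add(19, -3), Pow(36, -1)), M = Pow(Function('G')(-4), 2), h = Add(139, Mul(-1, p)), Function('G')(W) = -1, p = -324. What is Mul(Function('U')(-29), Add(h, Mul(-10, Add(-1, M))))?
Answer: Rational(1852, 9) ≈ 205.78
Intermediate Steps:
h = 463 (h = Add(139, Mul(-1, -324)) = Add(139, 324) = 463)
M = 1 (M = Pow(-1, 2) = 1)
Function('U')(f) = Rational(4, 9) (Function('U')(f) = Mul(16, Rational(1, 36)) = Rational(4, 9))
Mul(Function('U')(-29), Add(h, Mul(-10, Add(-1, M)))) = Mul(Rational(4, 9), Add(463, Mul(-10, Add(-1, 1)))) = Mul(Rational(4, 9), Add(463, Mul(-10, 0))) = Mul(Rational(4, 9), Add(463, 0)) = Mul(Rational(4, 9), 463) = Rational(1852, 9)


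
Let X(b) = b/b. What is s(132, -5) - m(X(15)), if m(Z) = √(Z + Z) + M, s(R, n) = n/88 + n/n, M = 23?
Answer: -1941/88 - √2 ≈ -23.471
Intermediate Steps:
X(b) = 1
s(R, n) = 1 + n/88 (s(R, n) = n*(1/88) + 1 = n/88 + 1 = 1 + n/88)
m(Z) = 23 + √2*√Z (m(Z) = √(Z + Z) + 23 = √(2*Z) + 23 = √2*√Z + 23 = 23 + √2*√Z)
s(132, -5) - m(X(15)) = (1 + (1/88)*(-5)) - (23 + √2*√1) = (1 - 5/88) - (23 + √2*1) = 83/88 - (23 + √2) = 83/88 + (-23 - √2) = -1941/88 - √2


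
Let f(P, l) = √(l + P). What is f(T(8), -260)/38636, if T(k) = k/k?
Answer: I*√259/38636 ≈ 0.00041654*I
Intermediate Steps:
T(k) = 1
f(P, l) = √(P + l)
f(T(8), -260)/38636 = √(1 - 260)/38636 = √(-259)*(1/38636) = (I*√259)*(1/38636) = I*√259/38636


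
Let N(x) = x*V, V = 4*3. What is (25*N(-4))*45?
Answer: -54000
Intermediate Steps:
V = 12
N(x) = 12*x (N(x) = x*12 = 12*x)
(25*N(-4))*45 = (25*(12*(-4)))*45 = (25*(-48))*45 = -1200*45 = -54000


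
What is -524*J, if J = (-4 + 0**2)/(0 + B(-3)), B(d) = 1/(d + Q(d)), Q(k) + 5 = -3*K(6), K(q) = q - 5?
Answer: -23056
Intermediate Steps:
K(q) = -5 + q
Q(k) = -8 (Q(k) = -5 - 3*(-5 + 6) = -5 - 3*1 = -5 - 3 = -8)
B(d) = 1/(-8 + d) (B(d) = 1/(d - 8) = 1/(-8 + d))
J = 44 (J = (-4 + 0**2)/(0 + 1/(-8 - 3)) = (-4 + 0)/(0 + 1/(-11)) = -4/(0 - 1/11) = -4/(-1/11) = -4*(-11) = 44)
-524*J = -524*44 = -23056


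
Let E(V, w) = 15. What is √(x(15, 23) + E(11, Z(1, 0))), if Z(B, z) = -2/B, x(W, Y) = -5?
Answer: √10 ≈ 3.1623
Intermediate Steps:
√(x(15, 23) + E(11, Z(1, 0))) = √(-5 + 15) = √10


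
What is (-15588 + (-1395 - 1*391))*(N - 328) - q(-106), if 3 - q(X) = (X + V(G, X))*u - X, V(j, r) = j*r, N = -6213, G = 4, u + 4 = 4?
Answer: 113643437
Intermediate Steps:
u = 0 (u = -4 + 4 = 0)
q(X) = 3 + X (q(X) = 3 - ((X + 4*X)*0 - X) = 3 - ((5*X)*0 - X) = 3 - (0 - X) = 3 - (-1)*X = 3 + X)
(-15588 + (-1395 - 1*391))*(N - 328) - q(-106) = (-15588 + (-1395 - 1*391))*(-6213 - 328) - (3 - 106) = (-15588 + (-1395 - 391))*(-6541) - 1*(-103) = (-15588 - 1786)*(-6541) + 103 = -17374*(-6541) + 103 = 113643334 + 103 = 113643437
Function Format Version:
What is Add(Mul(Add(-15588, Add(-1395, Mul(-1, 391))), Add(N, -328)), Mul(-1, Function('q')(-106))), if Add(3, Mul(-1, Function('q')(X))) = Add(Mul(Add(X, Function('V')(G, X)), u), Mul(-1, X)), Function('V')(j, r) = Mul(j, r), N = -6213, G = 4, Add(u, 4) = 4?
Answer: 113643437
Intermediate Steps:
u = 0 (u = Add(-4, 4) = 0)
Function('q')(X) = Add(3, X) (Function('q')(X) = Add(3, Mul(-1, Add(Mul(Add(X, Mul(4, X)), 0), Mul(-1, X)))) = Add(3, Mul(-1, Add(Mul(Mul(5, X), 0), Mul(-1, X)))) = Add(3, Mul(-1, Add(0, Mul(-1, X)))) = Add(3, Mul(-1, Mul(-1, X))) = Add(3, X))
Add(Mul(Add(-15588, Add(-1395, Mul(-1, 391))), Add(N, -328)), Mul(-1, Function('q')(-106))) = Add(Mul(Add(-15588, Add(-1395, Mul(-1, 391))), Add(-6213, -328)), Mul(-1, Add(3, -106))) = Add(Mul(Add(-15588, Add(-1395, -391)), -6541), Mul(-1, -103)) = Add(Mul(Add(-15588, -1786), -6541), 103) = Add(Mul(-17374, -6541), 103) = Add(113643334, 103) = 113643437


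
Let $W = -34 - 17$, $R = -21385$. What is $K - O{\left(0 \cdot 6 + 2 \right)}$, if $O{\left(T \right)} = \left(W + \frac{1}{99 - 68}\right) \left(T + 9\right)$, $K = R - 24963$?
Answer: $- \frac{1419408}{31} \approx -45787.0$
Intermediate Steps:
$K = -46348$ ($K = -21385 - 24963 = -46348$)
$W = -51$ ($W = -34 - 17 = -51$)
$O{\left(T \right)} = - \frac{14220}{31} - \frac{1580 T}{31}$ ($O{\left(T \right)} = \left(-51 + \frac{1}{99 - 68}\right) \left(T + 9\right) = \left(-51 + \frac{1}{31}\right) \left(9 + T\right) = - \frac{1580 \left(9 + T\right)}{31} = - \frac{14220}{31} - \frac{1580 T}{31}$)
$K - O{\left(0 \cdot 6 + 2 \right)} = -46348 - \left(- \frac{14220}{31} - \frac{1580 \left(0 \cdot 6 + 2\right)}{31}\right) = -46348 - \left(- \frac{14220}{31} - \frac{1580 \left(0 + 2\right)}{31}\right) = -46348 - \left(- \frac{14220}{31} - \frac{3160}{31}\right) = -46348 - - \frac{17380}{31} = -46348 + \frac{17380}{31} = - \frac{1419408}{31}$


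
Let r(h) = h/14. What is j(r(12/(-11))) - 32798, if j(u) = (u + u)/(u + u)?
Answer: -32797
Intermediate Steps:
r(h) = h/14 (r(h) = h*(1/14) = h/14)
j(u) = 1 (j(u) = (2*u)/((2*u)) = (2*u)*(1/(2*u)) = 1)
j(r(12/(-11))) - 32798 = 1 - 32798 = -32797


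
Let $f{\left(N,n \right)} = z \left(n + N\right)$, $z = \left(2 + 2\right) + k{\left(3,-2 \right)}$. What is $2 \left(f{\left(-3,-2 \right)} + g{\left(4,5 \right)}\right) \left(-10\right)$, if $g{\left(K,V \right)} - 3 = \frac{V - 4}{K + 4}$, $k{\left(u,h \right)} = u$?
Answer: $\frac{1275}{2} \approx 637.5$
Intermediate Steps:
$z = 7$ ($z = \left(2 + 2\right) + 3 = 4 + 3 = 7$)
$f{\left(N,n \right)} = 7 N + 7 n$ ($f{\left(N,n \right)} = 7 \left(n + N\right) = 7 \left(N + n\right) = 7 N + 7 n$)
$g{\left(K,V \right)} = 3 + \frac{-4 + V}{4 + K}$ ($g{\left(K,V \right)} = 3 + \frac{V - 4}{K + 4} = 3 + \frac{-4 + V}{4 + K}$)
$2 \left(f{\left(-3,-2 \right)} + g{\left(4,5 \right)}\right) \left(-10\right) = 2 \left(\left(7 \left(-3\right) + 7 \left(-2\right)\right) + \frac{8 + 5 + 3 \cdot 4}{4 + 4}\right) \left(-10\right) = 2 \left(\left(-21 - 14\right) + \frac{8 + 5 + 12}{8}\right) \left(-10\right) = 2 \left(-35 + \frac{1}{8} \cdot 25\right) \left(-10\right) = 2 \left(-35 + \frac{25}{8}\right) \left(-10\right) = 2 \left(- \frac{255}{8}\right) \left(-10\right) = \left(- \frac{255}{4}\right) \left(-10\right) = \frac{1275}{2}$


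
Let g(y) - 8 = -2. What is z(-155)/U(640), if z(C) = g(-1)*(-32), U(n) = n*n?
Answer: -3/6400 ≈ -0.00046875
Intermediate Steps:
g(y) = 6 (g(y) = 8 - 2 = 6)
U(n) = n**2
z(C) = -192 (z(C) = 6*(-32) = -192)
z(-155)/U(640) = -192/(640**2) = -192/409600 = -192*1/409600 = -3/6400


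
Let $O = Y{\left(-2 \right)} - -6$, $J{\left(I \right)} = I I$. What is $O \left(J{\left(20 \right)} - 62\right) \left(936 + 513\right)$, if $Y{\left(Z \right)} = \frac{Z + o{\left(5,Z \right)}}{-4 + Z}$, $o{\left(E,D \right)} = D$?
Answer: $3265080$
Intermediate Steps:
$J{\left(I \right)} = I^{2}$
$Y{\left(Z \right)} = \frac{2 Z}{-4 + Z}$ ($Y{\left(Z \right)} = \frac{Z + Z}{-4 + Z} = \frac{2 Z}{-4 + Z}$)
$O = \frac{20}{3}$ ($O = 2 \left(-2\right) \frac{1}{-4 - 2} - -6 = 2 \left(-2\right) \frac{1}{-6} + 6 = 2 \left(-2\right) \left(- \frac{1}{6}\right) + 6 = \frac{2}{3} + 6 = \frac{20}{3} \approx 6.6667$)
$O \left(J{\left(20 \right)} - 62\right) \left(936 + 513\right) = \frac{20 \left(20^{2} - 62\right) \left(936 + 513\right)}{3} = \frac{20 \left(400 - 62\right) 1449}{3} = \frac{20 \cdot 338 \cdot 1449}{3} = \frac{20}{3} \cdot 489762 = 3265080$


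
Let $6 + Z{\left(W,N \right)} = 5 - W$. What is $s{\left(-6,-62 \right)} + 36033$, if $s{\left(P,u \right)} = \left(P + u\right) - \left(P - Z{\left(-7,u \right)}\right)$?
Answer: $35977$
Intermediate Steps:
$Z{\left(W,N \right)} = -1 - W$ ($Z{\left(W,N \right)} = -6 - \left(-5 + W\right) = -1 - W$)
$s{\left(P,u \right)} = 6 + u$ ($s{\left(P,u \right)} = \left(P + u\right) - \left(-6 + P\right) = 6 + u$)
$s{\left(-6,-62 \right)} + 36033 = \left(6 - 62\right) + 36033 = -56 + 36033 = 35977$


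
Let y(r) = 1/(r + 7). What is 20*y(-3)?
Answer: 5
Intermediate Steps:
y(r) = 1/(7 + r)
20*y(-3) = 20/(7 - 3) = 20/4 = 20*(¼) = 5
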